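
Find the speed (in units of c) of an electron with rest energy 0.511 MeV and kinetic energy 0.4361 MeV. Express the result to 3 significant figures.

0.842c

K = (γ−1)mc², so γ = 1 + 0.4361/0.511 = 1.8534.
Then v/c = √(1 − γ⁻²) = √(1 − 0.291113) = √0.708887 = 0.842.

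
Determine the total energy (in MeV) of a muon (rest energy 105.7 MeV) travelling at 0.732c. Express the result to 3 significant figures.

155 MeV

Lorentz factor: γ = (1 − 0.535824)^(−1/2) = 1.4678.
Total energy: E = γmc² = 1.4678 × 105.7 MeV = 155 MeV.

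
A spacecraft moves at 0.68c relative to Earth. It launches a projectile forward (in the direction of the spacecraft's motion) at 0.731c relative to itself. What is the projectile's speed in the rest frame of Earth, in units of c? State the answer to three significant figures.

0.943c

In units of c, u = (u' + v)/(1 + u'v) with u' = 0.731 and v = 0.68.
Numerator: 0.731 + 0.68 = 1.411. Denominator: 1 + (0.731)(0.68) = 1.49708.
u = 1.411/1.49708 = 0.9425, so the speed is 0.943c.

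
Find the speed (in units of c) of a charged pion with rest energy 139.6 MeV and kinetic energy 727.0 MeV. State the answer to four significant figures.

γ = 1 + K/(mc²) = 1 + 727.0/139.6 = 6.2077.
β = √(1 − 1/γ²) = √(1 − 0.0259501) = √0.9740499 = 0.9869.

0.9869c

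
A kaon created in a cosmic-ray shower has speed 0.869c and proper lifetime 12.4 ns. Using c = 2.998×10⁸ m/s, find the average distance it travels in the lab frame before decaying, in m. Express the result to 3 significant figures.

6.53 m

γ = 1/√(1 − β²) = 1/√(1 − 0.755161) = 1/√0.244839 = 1/0.494812 = 2.021.
Lab-frame lifetime: Δt = γτ = 2.021 × 12.4 ns = 25.06 ns.
Distance: d = vΔt = 0.869 × 2.998×10⁸ m/s × 2.5060×10^-8 s = 6.53 m.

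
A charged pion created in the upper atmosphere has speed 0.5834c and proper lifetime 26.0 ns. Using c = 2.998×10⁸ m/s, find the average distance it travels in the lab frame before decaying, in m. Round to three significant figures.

5.60 m

β² = 0.34035556, so γ = 1/√0.65964444 = 1.2312.
Lab-frame lifetime: Δt = γτ = 1.2312 × 26.0 ns = 32.011 ns.
Distance: d = vΔt = 0.5834 × 2.998×10⁸ m/s × 3.2011×10^-8 s = 5.60 m.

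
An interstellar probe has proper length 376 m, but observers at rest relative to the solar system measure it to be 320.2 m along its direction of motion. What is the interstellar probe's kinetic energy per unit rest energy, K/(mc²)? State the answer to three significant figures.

From L = L₀/γ: γ = 376/320.2 = 1.17427.
Since K = (γ−1)mc², K/(mc²) = 1.17427 − 1 = 0.174.

0.174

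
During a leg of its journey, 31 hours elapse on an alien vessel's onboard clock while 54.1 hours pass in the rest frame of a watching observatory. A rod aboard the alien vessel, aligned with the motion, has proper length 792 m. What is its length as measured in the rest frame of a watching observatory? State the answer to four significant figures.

γ = Δt/Δτ = 54.1/31 = 1.74516.
The rod contracts by the same γ: 792 m / 1.74516 = 453.8 m.

453.8 m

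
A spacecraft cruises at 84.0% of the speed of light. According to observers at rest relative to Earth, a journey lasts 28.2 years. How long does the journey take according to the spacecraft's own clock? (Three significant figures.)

γ = 1/√(1 − β²) = 1/√(1 − 0.7056) = 1/√0.2944 = 1/0.542586 = 1.843.
The spacecraft's clock runs slow as seen from Earth, so Δτ = Δt/γ = 28.2/1.843 = 15.3 years.

15.3 years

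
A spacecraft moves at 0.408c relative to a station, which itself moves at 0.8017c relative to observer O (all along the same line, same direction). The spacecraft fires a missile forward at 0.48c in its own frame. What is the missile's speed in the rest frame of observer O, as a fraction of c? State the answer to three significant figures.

Compose velocities in two stages. Stage 1 (into S'): u₁ = (0.48+0.408)/(1+0.48×0.408) = 0.74257.
Stage 2 (into S): u = (0.74257+0.8017)/(1+0.74257×0.8017) = 0.968, so the speed is 0.968c.

0.968c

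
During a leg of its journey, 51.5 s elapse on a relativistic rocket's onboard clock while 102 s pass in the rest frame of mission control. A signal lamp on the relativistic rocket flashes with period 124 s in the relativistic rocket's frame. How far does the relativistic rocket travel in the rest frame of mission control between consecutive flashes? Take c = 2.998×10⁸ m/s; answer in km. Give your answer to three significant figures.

6.36×10^7 km

From Δt = γΔτ: γ = 102/51.5 = 1.98058.
β = √(1 − 1/γ²) = 0.86318. Lab-frame period = γτ = 1.98058×124 s = 245.59 s. Distance = βc × γτ = 0.86318 × 2.998×10⁸ m/s × 245.59 s = 6.3554×10^10 m = 6.36×10^7 km.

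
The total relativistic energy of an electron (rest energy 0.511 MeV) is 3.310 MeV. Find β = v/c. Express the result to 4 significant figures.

γ = E/(mc²) = 3.310/0.511 = 6.4775.
β = √(1 − 1/γ²) = √(1 − 0.0238334) = √0.9761666 = 0.9880.

0.9880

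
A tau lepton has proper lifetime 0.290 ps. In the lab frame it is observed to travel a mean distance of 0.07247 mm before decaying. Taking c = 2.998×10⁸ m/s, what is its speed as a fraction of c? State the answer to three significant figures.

Let x = d/(cτ) = 7.247×10^-5 m / (2.998×10⁸ m/s × 2.900×10^-13 s) = 0.83354. Since d = βγcτ, x = βγ = β/√(1−β²).
Solving: β² = x²/(1+x²) = 0.694789/1.694789 = 0.409956, so β = 0.640.

0.640c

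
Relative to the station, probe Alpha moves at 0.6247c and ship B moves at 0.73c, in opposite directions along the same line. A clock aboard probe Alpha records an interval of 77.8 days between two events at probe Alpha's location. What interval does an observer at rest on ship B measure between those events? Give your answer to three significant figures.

The velocity of probe Alpha relative to ship B is (0.6247 + 0.73)c / (1 + 0.6247×0.73) = 0.93041c; relative speed 0.93041c.
γ for this relative speed: γ = 1/√(1 − 0.865663) = 2.7284.
Probe Alpha's interval is proper; time dilation gives Δt_B = γΔτ = 2.7284 × 77.8 days = 212 days.

212 days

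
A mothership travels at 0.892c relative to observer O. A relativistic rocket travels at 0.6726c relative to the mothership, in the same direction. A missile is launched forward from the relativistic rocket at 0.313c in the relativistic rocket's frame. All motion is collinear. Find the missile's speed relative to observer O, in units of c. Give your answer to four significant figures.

0.9884c

Apply u = (u'+v)/(1+u'v) twice. Missile in the mothership frame: (0.313+0.6726)/(1+0.313·0.6726) = 0.9856/1.2105238 = 0.81419c.
That velocity, transformed to the rest frame of observer O: (0.81419+0.892)/(1+0.81419·0.892) = 1.70619/1.72625748 = 0.98838c.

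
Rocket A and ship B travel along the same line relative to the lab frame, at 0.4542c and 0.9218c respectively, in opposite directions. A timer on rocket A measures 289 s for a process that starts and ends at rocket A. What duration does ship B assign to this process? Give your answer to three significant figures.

Transform rocket A's velocity into ship B's frame: (0.4542 + 0.9218)/(1 + 0.4542·0.9218) = 1.376/1.41868156, so the relative speed is 0.96991c.
At |u| = 0.96991c, γ = (1 − 0.940725)^(−1/2) = 4.1074.
The clock on rocket A records proper time, so ship B measures Δt = γΔτ = 4.1074 × 289 = 1190 s.

1190 s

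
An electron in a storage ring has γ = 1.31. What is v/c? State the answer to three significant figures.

0.646

β = √(1 − 1/γ²) = √(1 − 1/1.7161) = √0.417283 = 0.646.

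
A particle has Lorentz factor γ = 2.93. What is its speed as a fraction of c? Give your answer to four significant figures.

β = √(1 − 1/γ²) = √(1 − 1/8.5849) = √0.883516 = 0.9400.

0.9400c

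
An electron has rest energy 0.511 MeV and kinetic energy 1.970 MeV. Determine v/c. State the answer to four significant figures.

0.9786

γ = 1 + K/(mc²) = 1 + 1.970/0.511 = 4.8552.
β = √(1 − 1/γ²) = √(1 − 0.0424215) = √0.9575785 = 0.9786.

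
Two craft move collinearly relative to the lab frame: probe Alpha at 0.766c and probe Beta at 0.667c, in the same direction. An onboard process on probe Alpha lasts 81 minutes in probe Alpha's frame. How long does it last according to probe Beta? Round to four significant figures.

Speed of probe Alpha in probe Beta's frame: u = (v_A − v_B)/(1 − v_A v_B/c²) = (0.766 − 0.667)/(1 − 0.766×0.667) = 0.099/0.489078 = 0.20242; |u| = 0.20242c.
At |u| = 0.20242c, γ = (1 − 0.0409739)^(−1/2) = 1.0211.
Probe Alpha's interval is proper; time dilation gives Δt_B = γΔτ = 1.0211 × 81 minutes = 82.71 minutes.

82.71 minutes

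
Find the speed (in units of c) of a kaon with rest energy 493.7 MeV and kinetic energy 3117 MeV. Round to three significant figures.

K = (γ−1)mc², so γ = 1 + 3117/493.7 = 7.3136.
Then v/c = √(1 − γ⁻²) = √(1 − 0.0186955) = √0.9813045 = 0.991.

0.991c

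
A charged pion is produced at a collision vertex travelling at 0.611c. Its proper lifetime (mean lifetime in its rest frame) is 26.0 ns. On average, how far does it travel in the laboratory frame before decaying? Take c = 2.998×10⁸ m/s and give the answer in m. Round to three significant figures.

6.02 m

γ = 1/√(1 − β²) = 1/√(1 − 0.373321) = 1/√0.626679 = 1/0.791631 = 1.2632.
Lab-frame lifetime: Δt = γτ = 1.2632 × 26.0 ns = 32.843 ns.
Distance: d = vΔt = 0.611 × 2.998×10⁸ m/s × 3.2843×10^-8 s = 6.02 m.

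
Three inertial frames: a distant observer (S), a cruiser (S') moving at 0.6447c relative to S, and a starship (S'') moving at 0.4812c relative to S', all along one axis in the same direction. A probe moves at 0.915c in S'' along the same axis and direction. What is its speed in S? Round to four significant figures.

Compose velocities in two stages. Stage 1 (into S'): u₁ = (0.915+0.4812)/(1+0.915×0.4812) = 0.96938.
Stage 2 (into S): u = (0.96938+0.6447)/(1+0.96938×0.6447) = 0.9933, so the speed is 0.9933c.

0.9933c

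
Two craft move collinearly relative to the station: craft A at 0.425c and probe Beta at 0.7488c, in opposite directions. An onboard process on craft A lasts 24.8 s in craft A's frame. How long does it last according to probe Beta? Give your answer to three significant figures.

54.5 s

Speed of craft A in probe Beta's frame: u = (v_A + v_B)/(1 + v_A v_B/c²) = (0.425 + 0.7488)/(1 + 0.425×0.7488) = 1.1738/1.31824 = 0.89043; |u| = 0.89043c.
At |u| = 0.89043c, γ = (1 − 0.792866)^(−1/2) = 2.1972.
The clock on craft A records proper time, so probe Beta measures Δt = γΔτ = 2.1972 × 24.8 = 54.5 s.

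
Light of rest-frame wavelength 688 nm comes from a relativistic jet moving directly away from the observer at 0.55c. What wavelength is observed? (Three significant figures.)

Relativistic Doppler for wavelength: λ_obs = λ_src · √((1+β)/(1−β)).
With β = 0.55: factor = √(1.55/0.45) = 1.8559.
λ_obs = 688 × 1.8559 = 1280 nm.

1280 nm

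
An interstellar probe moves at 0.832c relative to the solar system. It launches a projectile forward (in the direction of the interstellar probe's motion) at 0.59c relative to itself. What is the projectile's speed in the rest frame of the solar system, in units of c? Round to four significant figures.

0.9538c

In units of c, u = (u' + v)/(1 + u'v) with u' = 0.59 and v = 0.832.
Numerator: 0.59 + 0.832 = 1.422. Denominator: 1 + (0.59)(0.832) = 1.49088.
u = 1.422/1.49088 = 0.9538, so the speed is 0.9538c.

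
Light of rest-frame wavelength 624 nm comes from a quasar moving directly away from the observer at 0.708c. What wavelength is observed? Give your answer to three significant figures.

1510 nm

Relativistic Doppler for wavelength: λ_obs = λ_src · √((1+β)/(1−β)).
With β = 0.708: factor = √(1.708/0.292) = 2.4185.
λ_obs = 624 × 2.4185 = 1510 nm.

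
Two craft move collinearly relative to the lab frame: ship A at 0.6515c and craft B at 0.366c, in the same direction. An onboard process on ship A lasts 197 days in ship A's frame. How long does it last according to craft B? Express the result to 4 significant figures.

Transform ship A's velocity into craft B's frame: (0.6515 − 0.366)/(1 − 0.6515·0.366) = 0.2855/0.761551, so the relative speed is 0.37489c.
γ for this relative speed: γ = 1/√(1 − 0.140543) = 1.0787.
Ship A's interval is proper; time dilation gives Δt_B = γΔτ = 1.0787 × 197 days = 212.5 days.

212.5 days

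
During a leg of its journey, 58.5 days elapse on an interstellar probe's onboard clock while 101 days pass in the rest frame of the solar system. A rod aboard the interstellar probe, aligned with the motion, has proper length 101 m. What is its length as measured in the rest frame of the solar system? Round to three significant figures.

58.5 m

From Δt = γΔτ: γ = 101/58.5 = 1.7265.
L = L₀/γ = 101/1.7265 = 58.5 m.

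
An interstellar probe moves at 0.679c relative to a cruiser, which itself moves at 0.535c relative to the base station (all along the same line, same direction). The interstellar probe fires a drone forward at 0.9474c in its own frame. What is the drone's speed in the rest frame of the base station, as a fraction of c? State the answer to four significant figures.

First combine the drone and interstellar probe (S''→S'): u₁ = (0.9474 + 0.679)/(1 + 0.9474×0.679) = 1.6264/1.6432846 = 0.98973.
Then combine with the cruiser (S'→S): u = (0.98973 + 0.535)/(1 + 0.98973×0.535) = 1.52473/1.52950555 = 0.99688.

0.9969c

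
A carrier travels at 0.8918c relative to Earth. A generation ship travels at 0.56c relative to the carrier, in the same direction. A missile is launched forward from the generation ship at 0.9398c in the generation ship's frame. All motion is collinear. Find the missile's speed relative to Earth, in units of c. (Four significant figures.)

Compose velocities in two stages. Stage 1 (into S'): u₁ = (0.9398+0.56)/(1+0.9398×0.56) = 0.98265.
Stage 2 (into S): u = (0.98265+0.8918)/(1+0.98265×0.8918) = 0.999, so the speed is 0.9990c.

0.9990c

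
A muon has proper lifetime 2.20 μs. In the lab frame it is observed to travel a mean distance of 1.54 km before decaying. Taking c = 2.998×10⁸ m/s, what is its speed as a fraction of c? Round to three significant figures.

Let x = d/(cτ) = 1540 m / (2.998×10⁸ m/s × 2.200×10^-6 s) = 2.3349. Since d = βγcτ, x = βγ = β/√(1−β²).
Solving: β² = x²/(1+x²) = 5.45176/6.45176 = 0.845004, so β = 0.919.

0.919c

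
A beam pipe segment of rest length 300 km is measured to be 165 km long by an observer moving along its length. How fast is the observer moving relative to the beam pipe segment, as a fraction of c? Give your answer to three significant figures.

Length contraction gives γ = L₀/L = 300/165 = 1.8182.
β = √(1 − 1/γ²) = √0.697506 = 0.835.

0.835c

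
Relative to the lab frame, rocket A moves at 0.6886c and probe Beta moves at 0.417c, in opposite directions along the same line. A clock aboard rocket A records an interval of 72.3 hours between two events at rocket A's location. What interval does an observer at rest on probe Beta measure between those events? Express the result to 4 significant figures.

141.2 hours

The velocity of rocket A relative to probe Beta is (0.6886 + 0.417)c / (1 + 0.6886×0.417) = 0.85895c; relative speed 0.85895c.
γ for this relative speed: γ = 1/√(1 − 0.737795) = 1.9529.
Rocket A's interval is proper; time dilation gives Δt_B = γΔτ = 1.9529 × 72.3 hours = 141.2 hours.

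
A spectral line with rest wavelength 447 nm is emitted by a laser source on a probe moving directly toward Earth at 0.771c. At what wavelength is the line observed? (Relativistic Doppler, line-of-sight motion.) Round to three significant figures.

Relativistic Doppler for wavelength: λ_obs = λ_src · √((1−β)/(1+β)).
With β = 0.771: factor = √(0.229/1.771) = 0.35959.
λ_obs = 447 × 0.35959 = 161 nm.

161 nm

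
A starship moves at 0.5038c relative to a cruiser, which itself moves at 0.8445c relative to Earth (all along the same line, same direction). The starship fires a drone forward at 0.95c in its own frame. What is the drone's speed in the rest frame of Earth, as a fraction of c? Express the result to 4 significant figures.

0.9986c

Compose velocities in two stages. Stage 1 (into S'): u₁ = (0.95+0.5038)/(1+0.95×0.5038) = 0.98322.
Stage 2 (into S): u = (0.98322+0.8445)/(1+0.98322×0.8445) = 0.99857, so the speed is 0.9986c.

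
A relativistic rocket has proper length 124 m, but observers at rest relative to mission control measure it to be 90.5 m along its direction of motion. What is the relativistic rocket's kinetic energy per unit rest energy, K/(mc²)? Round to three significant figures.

From L = L₀/γ: γ = 124/90.5 = 1.37017.
K/(mc²) = γ − 1 = 1.37017 − 1 = 0.370.

0.370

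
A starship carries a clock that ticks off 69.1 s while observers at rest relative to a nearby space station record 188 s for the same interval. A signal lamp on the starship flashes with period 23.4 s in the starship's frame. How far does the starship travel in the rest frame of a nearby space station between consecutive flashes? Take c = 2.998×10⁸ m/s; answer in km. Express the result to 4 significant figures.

From Δt = γΔτ: γ = 188/69.1 = 2.72069.
β = √(1 − 1/γ²) = 0.93. Lab-frame period = γτ = 2.72069×23.4 s = 63.664 s. Distance = βc × γτ = 0.93 × 2.998×10⁸ m/s × 63.664 s = 1.7750×10^10 m = 1.775×10^7 km.

1.775×10^7 km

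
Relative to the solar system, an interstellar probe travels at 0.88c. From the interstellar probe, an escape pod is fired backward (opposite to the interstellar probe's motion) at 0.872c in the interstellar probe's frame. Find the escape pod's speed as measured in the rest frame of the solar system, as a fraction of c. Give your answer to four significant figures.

0.03439c

In units of c, u = (u' + v)/(1 + u'v) with u' = −0.872 and v = 0.88.
Numerator: −0.872 + 0.88 = 0.008. Denominator: 1 + (−0.872)(0.88) = 0.23264.
u = 0.008/0.23264 = 0.034388, so the speed is 0.03439c.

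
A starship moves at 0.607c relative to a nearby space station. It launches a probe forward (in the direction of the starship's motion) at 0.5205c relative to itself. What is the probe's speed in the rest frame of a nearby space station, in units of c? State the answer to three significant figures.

0.857c

In units of c, u = (u' + v)/(1 + u'v) with u' = 0.5205 and v = 0.607.
Numerator: 0.5205 + 0.607 = 1.1275. Denominator: 1 + (0.5205)(0.607) = 1.3159435.
u = 1.1275/1.3159435 = 0.8568, so the speed is 0.857c.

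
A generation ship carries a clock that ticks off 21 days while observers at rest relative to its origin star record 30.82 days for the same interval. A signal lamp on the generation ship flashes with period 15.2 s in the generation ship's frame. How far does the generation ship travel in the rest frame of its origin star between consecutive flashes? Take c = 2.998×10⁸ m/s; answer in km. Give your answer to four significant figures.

The time-dilation ratio gives γ = 30.82/21 = 1.46762.
β = √(1 − 1/γ²) = 0.73193. Lab-frame period = γτ = 1.46762×15.2 s = 22.308 s. Distance = βc × γτ = 0.73193 × 2.998×10⁸ m/s × 22.308 s = 4.8951×10^9 m = 4.895×10^6 km.

4.895×10^6 km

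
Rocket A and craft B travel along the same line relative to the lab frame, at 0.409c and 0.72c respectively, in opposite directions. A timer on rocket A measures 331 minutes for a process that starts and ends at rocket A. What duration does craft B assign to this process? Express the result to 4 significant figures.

The velocity of rocket A relative to craft B is (0.409 + 0.72)c / (1 + 0.409×0.72) = 0.87216c; relative speed 0.87216c.
γ for this relative speed: γ = 1/√(1 − 0.760663) = 2.0441.
The clock on rocket A records proper time, so craft B measures Δt = γΔτ = 2.0441 × 331 = 676.6 minutes.

676.6 minutes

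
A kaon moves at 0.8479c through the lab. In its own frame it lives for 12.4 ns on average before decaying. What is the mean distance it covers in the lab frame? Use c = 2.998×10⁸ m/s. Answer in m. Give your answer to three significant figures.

γ = 1/√(1 − β²) = 1/√(1 − 0.71893441) = 1/√0.28106559 = 1/0.530156 = 1.8862.
Lab-frame lifetime: Δt = γτ = 1.8862 × 12.4 ns = 23.389 ns.
Distance: d = vΔt = 0.8479 × 2.998×10⁸ m/s × 2.3389×10^-8 s = 5.95 m.

5.95 m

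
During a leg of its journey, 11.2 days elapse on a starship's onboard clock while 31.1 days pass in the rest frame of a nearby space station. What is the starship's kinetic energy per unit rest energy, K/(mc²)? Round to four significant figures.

The time-dilation ratio gives γ = 31.1/11.2 = 2.77679.
K/(mc²) = γ − 1 = 2.77679 − 1 = 1.777.

1.777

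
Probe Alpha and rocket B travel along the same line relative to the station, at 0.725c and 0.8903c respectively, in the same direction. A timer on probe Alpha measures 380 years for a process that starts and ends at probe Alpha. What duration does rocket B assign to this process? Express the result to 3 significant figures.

430 years

The velocity of probe Alpha relative to rocket B is (0.725 − 0.8903)c / (1 − 0.725×0.8903) = −0.46625c; relative speed 0.46625c.
γ for this relative speed: γ = 1/√(1 − 0.217389) = 1.1304.
Probe Alpha's interval is proper; time dilation gives Δt_B = γΔτ = 1.1304 × 380 years = 430 years.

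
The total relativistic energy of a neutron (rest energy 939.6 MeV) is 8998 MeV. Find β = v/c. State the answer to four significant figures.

Total energy E = γmc² gives γ = 8998/939.6 = 9.5764.
Hence β = √(1 − 1/γ²) = √(1 − 0.0109042) = √0.9890958 = 0.9945.

0.9945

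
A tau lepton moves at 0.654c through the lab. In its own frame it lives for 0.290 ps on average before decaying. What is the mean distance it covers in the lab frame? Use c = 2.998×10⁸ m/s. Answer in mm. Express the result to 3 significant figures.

With β = 0.654, γ = 1/√(1 − 0.654²) = 1/√0.572284 = 1.3219.
Lab-frame lifetime: Δt = γτ = 1.3219 × 0.290 ps = 0.38335 ps.
Distance: d = vΔt = 0.654 × 2.998×10⁸ m/s × 3.8335×10^-13 s = 7.52×10^-5 m = 0.0752 mm.

0.0752 mm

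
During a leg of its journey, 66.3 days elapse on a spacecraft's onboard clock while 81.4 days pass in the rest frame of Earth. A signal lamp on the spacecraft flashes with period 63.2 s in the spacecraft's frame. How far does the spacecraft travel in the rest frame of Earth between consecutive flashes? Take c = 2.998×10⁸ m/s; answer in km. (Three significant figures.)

The time-dilation ratio gives γ = 81.4/66.3 = 1.22775.
β = √(1 − 1/γ²) = 0.58017. Lab-frame period = γτ = 1.22775×63.2 s = 77.594 s. Distance = βc × γτ = 0.58017 × 2.998×10⁸ m/s × 77.594 s = 1.3496×10^10 m = 1.35×10^7 km.

1.35×10^7 km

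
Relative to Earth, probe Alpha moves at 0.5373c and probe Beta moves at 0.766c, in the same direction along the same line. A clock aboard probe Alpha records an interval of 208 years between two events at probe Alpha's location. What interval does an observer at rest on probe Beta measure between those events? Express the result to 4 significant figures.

225.7 years

Transform probe Alpha's velocity into probe Beta's frame: (0.5373 − 0.766)/(1 − 0.5373·0.766) = −0.2287/0.5884282, so the relative speed is 0.38866c.
At |u| = 0.38866c, γ = (1 − 0.151057)^(−1/2) = 1.0853.
Probe Alpha's interval is proper; time dilation gives Δt_B = γΔτ = 1.0853 × 208 years = 225.7 years.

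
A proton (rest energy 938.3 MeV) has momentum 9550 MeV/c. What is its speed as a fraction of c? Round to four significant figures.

pc/(mc²) = 9550/938.3 = 10.178 = βγ = β/√(1−β²).
So β² = x²/(1 + x²) with x = 10.178: x² = 103.592, β² = 103.592/104.592 = 0.990439, β = 0.9952.

0.9952c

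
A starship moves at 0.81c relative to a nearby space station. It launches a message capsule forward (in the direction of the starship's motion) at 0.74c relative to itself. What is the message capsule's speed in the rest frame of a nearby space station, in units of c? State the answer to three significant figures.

In units of c, u = (u' + v)/(1 + u'v) with u' = 0.74 and v = 0.81.
Numerator: 0.74 + 0.81 = 1.55. Denominator: 1 + (0.74)(0.81) = 1.5994.
u = 1.55/1.5994 = 0.96911, so the speed is 0.969c.

0.969c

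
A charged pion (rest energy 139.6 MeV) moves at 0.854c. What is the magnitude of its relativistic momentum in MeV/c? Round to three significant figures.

229 MeV/c

γ = 1/√(1 − β²) = 1/√(1 − 0.729316) = 1/√0.270684 = 1/0.520273 = 1.9221.
Momentum: p = γβ·mc = 1.9221 × 0.854 × 139.6 MeV/c = 229 MeV/c.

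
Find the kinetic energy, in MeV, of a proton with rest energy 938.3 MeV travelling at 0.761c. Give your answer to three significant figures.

γ = 1/√(1 − β²) = 1/√(1 − 0.579121) = 1/√0.420879 = 1/0.648752 = 1.54142.
Kinetic energy: K = (γ − 1)mc² = (1.54142 − 1) × 938.3 MeV = 0.54142 × 938.3 = 508 MeV.

508 MeV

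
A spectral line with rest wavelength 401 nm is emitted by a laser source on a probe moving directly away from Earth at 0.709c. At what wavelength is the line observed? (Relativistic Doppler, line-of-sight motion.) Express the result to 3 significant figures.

Relativistic Doppler for wavelength: λ_obs = λ_src · √((1+β)/(1−β)).
With β = 0.709: factor = √(1.709/0.291) = 2.4234.
λ_obs = 401 × 2.4234 = 972 nm.

972 nm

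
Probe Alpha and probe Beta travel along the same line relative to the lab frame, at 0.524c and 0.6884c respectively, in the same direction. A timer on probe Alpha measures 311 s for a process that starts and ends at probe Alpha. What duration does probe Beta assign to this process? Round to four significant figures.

The velocity of probe Alpha relative to probe Beta is (0.524 − 0.6884)c / (1 − 0.524×0.6884) = −0.25716c; relative speed 0.25716c.
At |u| = 0.25716c, γ = (1 − 0.0661313)^(−1/2) = 1.0348.
Probe Alpha's interval is proper; time dilation gives Δt_B = γΔτ = 1.0348 × 311 s = 321.8 s.

321.8 s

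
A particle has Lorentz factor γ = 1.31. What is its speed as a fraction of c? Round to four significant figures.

β = √(1 − 1/γ²) = √(1 − 1/1.7161) = √0.417283 = 0.6460.

0.6460c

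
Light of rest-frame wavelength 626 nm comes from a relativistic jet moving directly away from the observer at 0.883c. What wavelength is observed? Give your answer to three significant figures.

2510 nm

Relativistic Doppler for wavelength: λ_obs = λ_src · √((1+β)/(1−β)).
With β = 0.883: factor = √(1.883/0.117) = 4.0117.
λ_obs = 626 × 4.0117 = 2510 nm.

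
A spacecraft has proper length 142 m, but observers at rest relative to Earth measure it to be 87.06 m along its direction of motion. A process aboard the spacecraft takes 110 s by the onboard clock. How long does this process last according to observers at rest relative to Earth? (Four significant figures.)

γ = L₀/L = 142/87.06 = 1.63106.
The same γ dilates the second interval: 1.63106 × 110 s = 179.4 s.

179.4 s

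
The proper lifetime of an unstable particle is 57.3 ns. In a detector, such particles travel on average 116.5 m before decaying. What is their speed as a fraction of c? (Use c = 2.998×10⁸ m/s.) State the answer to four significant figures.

0.9893c

Lab distance = (lab lifetime)·v = γτ·βc, so βγ = d/(cτ) = 116.5/(2.998×10⁸ × 5.730×10^-8) = 6.7817.
With βγ = 6.7817: γ² = 1 + (βγ)² = 46.9915, and β = (βγ)/γ = 6.7817/6.85503 = 0.9893.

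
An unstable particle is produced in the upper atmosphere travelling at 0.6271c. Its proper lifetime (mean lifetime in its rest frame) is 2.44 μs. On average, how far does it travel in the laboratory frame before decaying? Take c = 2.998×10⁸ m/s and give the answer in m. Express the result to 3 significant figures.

589 m

γ = 1/√(1 − β²) = 1/√(1 − 0.39325441) = 1/√0.60674559 = 1/0.778939 = 1.2838.
Lab-frame lifetime: Δt = γτ = 1.2838 × 2.44 μs = 3.1325 μs.
Distance: d = vΔt = 0.6271 × 2.998×10⁸ m/s × 3.1325×10^-6 s = 589 m.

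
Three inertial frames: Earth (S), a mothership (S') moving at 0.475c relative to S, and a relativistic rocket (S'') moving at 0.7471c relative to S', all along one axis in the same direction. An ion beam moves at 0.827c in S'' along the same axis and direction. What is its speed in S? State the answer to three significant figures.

First combine the ion beam and relativistic rocket (S''→S'): u₁ = (0.827 + 0.7471)/(1 + 0.827×0.7471) = 1.5741/1.6178517 = 0.97296.
Then combine with the mothership (S'→S): u = (0.97296 + 0.475)/(1 + 0.97296×0.475) = 1.44796/1.462156 = 0.99029.

0.990c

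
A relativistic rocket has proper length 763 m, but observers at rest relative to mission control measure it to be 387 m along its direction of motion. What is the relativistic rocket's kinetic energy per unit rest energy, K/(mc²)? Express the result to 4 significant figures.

0.9716

γ = L₀/L = 763/387 = 1.97158.
Since K = (γ−1)mc², K/(mc²) = 1.97158 − 1 = 0.9716.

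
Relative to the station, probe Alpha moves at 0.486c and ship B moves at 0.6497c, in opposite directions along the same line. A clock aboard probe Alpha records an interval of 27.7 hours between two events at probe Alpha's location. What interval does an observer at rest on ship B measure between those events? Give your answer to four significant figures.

54.86 hours

Transform probe Alpha's velocity into ship B's frame: (0.486 + 0.6497)/(1 + 0.486·0.6497) = 1.1357/1.3157542, so the relative speed is 0.86316c.
At |u| = 0.86316c, γ = (1 − 0.745045)^(−1/2) = 1.9805.
The clock on probe Alpha records proper time, so ship B measures Δt = γΔτ = 1.9805 × 27.7 = 54.86 hours.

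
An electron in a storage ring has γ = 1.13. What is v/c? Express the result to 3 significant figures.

β = √(1 − 1/γ²) = √(1 − 1/1.2769) = √0.216853 = 0.466.

0.466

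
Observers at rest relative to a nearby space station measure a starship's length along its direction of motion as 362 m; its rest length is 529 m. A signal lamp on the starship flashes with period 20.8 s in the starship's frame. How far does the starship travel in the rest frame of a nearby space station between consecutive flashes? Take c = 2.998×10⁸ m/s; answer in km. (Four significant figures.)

6.645×10^6 km

Length contraction gives γ = L₀/L = 529/362 = 1.46133.
β = √(1 − 1/γ²) = 0.72919. Lab-frame period = γτ = 1.46133×20.8 s = 30.396 s. Distance = βc × γτ = 0.72919 × 2.998×10⁸ m/s × 30.396 s = 6.6449×10^9 m = 6.645×10^6 km.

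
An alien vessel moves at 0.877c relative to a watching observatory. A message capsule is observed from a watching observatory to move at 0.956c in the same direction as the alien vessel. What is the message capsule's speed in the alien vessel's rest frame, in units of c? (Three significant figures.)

0.489c

Transform to the alien vessel's frame: u' = (u − v)/(1 − uv/c²).
u' = (0.956 − 0.877)/(1 − 0.956×0.877) = 0.079/0.161588 = 0.4889.
Speed in the alien vessel's frame: 0.489c (in the same direction).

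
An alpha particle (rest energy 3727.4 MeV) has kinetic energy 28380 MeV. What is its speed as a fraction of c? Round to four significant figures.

0.9932c

K = (γ−1)mc², so γ = 1 + 28380/3727.4 = 8.6139.
Then v/c = √(1 − γ⁻²) = √(1 − 0.0134772) = √0.9865228 = 0.9932.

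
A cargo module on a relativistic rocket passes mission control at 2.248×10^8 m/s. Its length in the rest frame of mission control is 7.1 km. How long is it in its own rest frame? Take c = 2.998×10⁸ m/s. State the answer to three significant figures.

10.7 km

β = v/c = (2.248×10^8 m/s)/(2.998×10⁸ m/s) = 0.749833.
γ = 1/√(1 − β²) = 1/√(1 − 0.5622495) = 1/√0.4377505 = 1/0.661627 = 1.5114.
Proper length: L₀ = γ·L = 1.5114 × 7.1 = 10.7 km.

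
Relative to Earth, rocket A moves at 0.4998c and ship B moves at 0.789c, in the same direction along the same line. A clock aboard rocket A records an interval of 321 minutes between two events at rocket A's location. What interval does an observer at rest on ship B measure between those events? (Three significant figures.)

Transform rocket A's velocity into ship B's frame: (0.4998 − 0.789)/(1 − 0.4998·0.789) = −0.2892/0.6056578, so the relative speed is 0.4775c.
At |u| = 0.4775c, γ = (1 − 0.228006)^(−1/2) = 1.1381.
Rocket A's interval is proper; time dilation gives Δt_B = γΔτ = 1.1381 × 321 minutes = 365 minutes.

365 minutes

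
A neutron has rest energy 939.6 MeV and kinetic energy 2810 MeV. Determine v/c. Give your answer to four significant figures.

K = (γ−1)mc², so γ = 1 + 2810/939.6 = 3.9906.
Then v/c = √(1 − γ⁻²) = √(1 − 0.0627948) = √0.9372052 = 0.9681.

0.9681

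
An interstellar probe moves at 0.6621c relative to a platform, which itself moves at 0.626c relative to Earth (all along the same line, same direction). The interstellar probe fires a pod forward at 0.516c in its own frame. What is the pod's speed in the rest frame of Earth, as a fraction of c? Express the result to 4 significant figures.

0.9706c

Apply u = (u'+v)/(1+u'v) twice. Pod in the platform frame: (0.516+0.6621)/(1+0.516·0.6621) = 1.1781/1.3416436 = 0.8781c.
That velocity, transformed to the rest frame of Earth: (0.8781+0.626)/(1+0.8781·0.626) = 1.5041/1.5496906 = 0.97058c.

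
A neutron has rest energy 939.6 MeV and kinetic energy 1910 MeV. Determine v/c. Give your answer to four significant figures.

K = (γ−1)mc², so γ = 1 + 1910/939.6 = 3.0328.
Then v/c = √(1 − γ⁻²) = √(1 − 0.108721) = √0.891279 = 0.9441.

0.9441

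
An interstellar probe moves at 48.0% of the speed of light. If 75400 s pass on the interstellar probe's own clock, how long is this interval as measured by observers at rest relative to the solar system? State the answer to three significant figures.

85900 s

γ = 1/√(1 − β²) = 1/√(1 − 0.2304) = 1/√0.7696 = 1/0.877268 = 1.1399.
The onboard clock measures proper time, so the interval in the rest frame of the solar system is dilated: Δt = γ·Δτ = 1.1399 × 75400 s = 85900 s.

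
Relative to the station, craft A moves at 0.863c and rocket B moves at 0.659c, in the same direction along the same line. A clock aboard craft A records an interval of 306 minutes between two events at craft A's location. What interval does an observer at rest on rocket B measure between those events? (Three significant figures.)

Speed of craft A in rocket B's frame: u = (v_A − v_B)/(1 − v_A v_B/c²) = (0.863 − 0.659)/(1 − 0.863×0.659) = 0.204/0.431283 = 0.47301; |u| = 0.47301c.
γ for this relative speed: γ = 1/√(1 − 0.223738) = 1.135.
Craft A's interval is proper; time dilation gives Δt_B = γΔτ = 1.135 × 306 minutes = 347 minutes.

347 minutes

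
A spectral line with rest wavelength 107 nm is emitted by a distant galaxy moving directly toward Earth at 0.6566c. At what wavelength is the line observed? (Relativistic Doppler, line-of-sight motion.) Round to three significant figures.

Relativistic Doppler for wavelength: λ_obs = λ_src · √((1−β)/(1+β)).
With β = 0.6566: factor = √(0.3434/1.6566) = 0.45529.
λ_obs = 107 × 0.45529 = 48.7 nm.

48.7 nm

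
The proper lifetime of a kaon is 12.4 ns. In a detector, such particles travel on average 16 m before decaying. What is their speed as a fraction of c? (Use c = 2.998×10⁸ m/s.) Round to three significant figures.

0.974c

d = βγcτ ⇒ βγ = d/(cτ) = 16.00 m / (3.71752 m) = 4.3039.
β = (βγ)/√(1+(βγ)²) = 4.3039/√19.5236 = 0.974.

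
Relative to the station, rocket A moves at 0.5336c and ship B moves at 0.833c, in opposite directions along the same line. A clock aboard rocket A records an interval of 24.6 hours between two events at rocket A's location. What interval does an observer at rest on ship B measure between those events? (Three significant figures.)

75.9 hours

The velocity of rocket A relative to ship B is (0.5336 + 0.833)c / (1 + 0.5336×0.833) = 0.94608c; relative speed 0.94608c.
At |u| = 0.94608c, γ = (1 − 0.895067)^(−1/2) = 3.0871.
The clock on rocket A records proper time, so ship B measures Δt = γΔτ = 3.0871 × 24.6 = 75.9 hours.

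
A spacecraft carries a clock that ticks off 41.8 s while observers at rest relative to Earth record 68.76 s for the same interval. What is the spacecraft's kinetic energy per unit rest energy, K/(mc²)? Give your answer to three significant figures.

From Δt = γΔτ: γ = 68.76/41.8 = 1.64498.
Since K = (γ−1)mc², K/(mc²) = 1.64498 − 1 = 0.645.

0.645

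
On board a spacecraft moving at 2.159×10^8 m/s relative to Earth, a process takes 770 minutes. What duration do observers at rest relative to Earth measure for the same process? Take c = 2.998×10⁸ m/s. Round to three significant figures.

β = v/c = (2.159×10^8 m/s)/(2.998×10⁸ m/s) = 0.720147.
γ = 1/√(1 − β²) = 1/√(1 − 0.5186117) = 1/√0.4813883 = 1/0.693822 = 1.4413.
Time dilation: Δt = γ·Δτ = 1.4413 × 770 = 1110 minutes.

1110 minutes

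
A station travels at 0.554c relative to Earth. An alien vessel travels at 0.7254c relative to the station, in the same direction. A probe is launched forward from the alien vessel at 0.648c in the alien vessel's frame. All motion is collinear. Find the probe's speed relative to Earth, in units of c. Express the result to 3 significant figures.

0.981c

First combine the probe and alien vessel (S''→S'): u₁ = (0.648 + 0.7254)/(1 + 0.648×0.7254) = 1.3734/1.4700592 = 0.93425.
Then combine with the station (S'→S): u = (0.93425 + 0.554)/(1 + 0.93425×0.554) = 1.48825/1.5175745 = 0.98068.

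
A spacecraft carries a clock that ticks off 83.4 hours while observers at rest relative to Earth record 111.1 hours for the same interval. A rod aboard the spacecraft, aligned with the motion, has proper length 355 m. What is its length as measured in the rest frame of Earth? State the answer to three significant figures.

From Δt = γΔτ: γ = 111.1/83.4 = 1.33213.
The rod contracts by the same γ: 355 m / 1.33213 = 266 m.

266 m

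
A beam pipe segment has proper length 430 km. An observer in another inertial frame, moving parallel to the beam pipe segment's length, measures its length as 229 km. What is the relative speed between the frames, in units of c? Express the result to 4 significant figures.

0.8464c

Length contraction gives γ = L₀/L = 430/229 = 1.8777.
β = √(1 − 1/γ²) = √0.716373 = 0.8464.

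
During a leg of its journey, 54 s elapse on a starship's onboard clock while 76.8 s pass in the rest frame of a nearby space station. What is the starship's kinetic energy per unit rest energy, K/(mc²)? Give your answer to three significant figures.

From Δt = γΔτ: γ = 76.8/54 = 1.42222.
K/(mc²) = γ − 1 = 1.42222 − 1 = 0.422.

0.422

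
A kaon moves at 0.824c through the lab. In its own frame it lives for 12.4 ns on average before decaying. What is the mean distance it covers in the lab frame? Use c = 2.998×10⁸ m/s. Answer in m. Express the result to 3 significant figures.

β² = 0.678976, so γ = 1/√0.321024 = 1.7649.
Lab-frame lifetime: Δt = γτ = 1.7649 × 12.4 ns = 21.885 ns.
Distance: d = vΔt = 0.824 × 2.998×10⁸ m/s × 2.1885×10^-8 s = 5.41 m.

5.41 m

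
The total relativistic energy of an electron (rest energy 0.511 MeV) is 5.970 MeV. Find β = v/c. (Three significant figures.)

0.996

γ = E/(mc²) = 5.970/0.511 = 11.683.
β = √(1 − 1/γ²) = √(1 − 0.00732641) = √0.99267359 = 0.996.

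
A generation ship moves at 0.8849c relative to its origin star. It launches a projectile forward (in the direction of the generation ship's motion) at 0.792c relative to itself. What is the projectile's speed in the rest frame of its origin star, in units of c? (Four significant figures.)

Relativistic velocity addition: u = (u' + v)/(1 + u'v/c²), with u' = 0.792c and v = 0.8849c.
Numerator: 0.792 + 0.8849 = 1.6769. Denominator: 1 + (0.792)(0.8849) = 1.7008408.
u = 1.6769/1.7008408 = 0.98592, so the speed is 0.9859c.

0.9859c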